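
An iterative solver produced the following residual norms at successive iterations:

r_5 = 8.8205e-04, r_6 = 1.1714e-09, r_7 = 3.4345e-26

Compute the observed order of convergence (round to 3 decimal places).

2.813

p ≈ ln(r_7/r_6) / ln(r_6/r_5)
  = ln(3.4345e-26/1.1714e-09) / ln(1.1714e-09/8.8205e-04)
  = ln(2.93196e-17) / ln(1.32804e-06)
  = -38.068275 / -13.531806 ≈ 2.813244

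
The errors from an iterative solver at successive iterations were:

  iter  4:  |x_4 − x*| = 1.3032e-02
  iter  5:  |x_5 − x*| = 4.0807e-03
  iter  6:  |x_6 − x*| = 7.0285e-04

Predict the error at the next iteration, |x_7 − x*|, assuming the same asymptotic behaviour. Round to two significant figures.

4.9e-5

First estimate the order: p ≈ ln(|x_6 − x*|/|x_5 − x*|) / ln(|x_5 − x*|/|x_4 − x*|) = ln(7.0285e-04/4.0807e-03)/ln(4.0807e-03/1.3032e-02) = ln(0.172238)/ln(0.313129) ≈ 1.5148.
Then |x_7 − x*| ≈ |x_6 − x*|·(|x_6 − x*|/|x_5 − x*|)^p = 7.0285e-04·(0.172238)^1.5148 = 7.0285e-04·0.0696447 ≈ 4.895e-05.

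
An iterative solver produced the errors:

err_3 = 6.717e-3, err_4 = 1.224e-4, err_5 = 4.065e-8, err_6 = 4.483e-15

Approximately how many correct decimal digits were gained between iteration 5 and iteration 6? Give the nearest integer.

7

Digits gained ≈ log₁₀(err_5/err_6) = log₁₀(4.065e-8/4.483e-15) = log₁₀(9.06759e+06) ≈ 6.957.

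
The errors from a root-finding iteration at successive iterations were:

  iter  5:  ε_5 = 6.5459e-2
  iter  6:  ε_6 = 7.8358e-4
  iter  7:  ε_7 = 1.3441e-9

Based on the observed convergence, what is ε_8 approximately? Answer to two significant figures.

6.8e-27

First estimate the order: p ≈ ln(ε_7/ε_6) / ln(ε_6/ε_5) = ln(1.3441e-9/7.8358e-4)/ln(7.8358e-4/6.5459e-2) = ln(1.71533e-06)/ln(0.0119705) ≈ 3.0000.
Then ε_8 ≈ ε_7·(ε_7/ε_6)^p = 1.3441e-9·(1.71533e-06)^3.0000 = 1.3441e-9·5.04711e-18 ≈ 6.784e-27.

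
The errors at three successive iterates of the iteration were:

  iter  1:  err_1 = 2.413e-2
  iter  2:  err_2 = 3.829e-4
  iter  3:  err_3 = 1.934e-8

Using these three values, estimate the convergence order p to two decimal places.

p ≈ ln(err_3/err_2) / ln(err_2/err_1)
  = ln(1.934e-8/3.829e-4) / ln(3.829e-4/2.413e-2)
  = ln(5.05093e-05) / ln(0.0158682)
  = -9.89335 / -4.14344 ≈ 2.38771

2.39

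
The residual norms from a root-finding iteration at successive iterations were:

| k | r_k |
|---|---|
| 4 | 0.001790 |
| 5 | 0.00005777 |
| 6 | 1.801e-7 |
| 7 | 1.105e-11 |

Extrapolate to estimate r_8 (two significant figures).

9.2e-19

First estimate the order: p ≈ ln(r_7/r_6) / ln(r_6/r_5) = ln(1.105e-11/1.801e-7)/ln(1.801e-7/0.00005777) = ln(6.13548e-05)/ln(0.00311754) ≈ 1.6807.
Then r_8 ≈ r_7·(r_7/r_6)^p = 1.105e-11·(6.13548e-05)^1.6807 = 1.105e-11·8.32985e-08 ≈ 9.204e-19.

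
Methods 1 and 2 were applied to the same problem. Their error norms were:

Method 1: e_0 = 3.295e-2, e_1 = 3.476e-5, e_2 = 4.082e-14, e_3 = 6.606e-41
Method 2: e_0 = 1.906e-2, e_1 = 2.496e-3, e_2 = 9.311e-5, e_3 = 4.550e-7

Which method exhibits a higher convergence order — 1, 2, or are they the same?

Method 1: p ≈ ln(6.606e-41/4.082e-14)/ln(4.082e-14/3.476e-5) ≈ 3.00.
Method 2: p ≈ ln(4.550e-7/9.311e-5)/ln(9.311e-5/2.496e-3) ≈ 1.62.
Method 1 has the higher order (≈3.0 vs ≈1.6).

1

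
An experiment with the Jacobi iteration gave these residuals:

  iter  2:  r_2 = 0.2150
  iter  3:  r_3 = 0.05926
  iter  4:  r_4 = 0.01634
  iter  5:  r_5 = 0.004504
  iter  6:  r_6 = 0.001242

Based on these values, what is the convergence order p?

1

Consecutive ratios: r_6/r_5 = 0.001242/0.004504 = 0.275755, r_5/r_4 = 0.004504/0.01634 = 0.275643.
p ≈ ln(0.275755)/ln(0.275643) = -1.2882/-1.2887 ≈ 1.00.
So the convergence is linear (order 1).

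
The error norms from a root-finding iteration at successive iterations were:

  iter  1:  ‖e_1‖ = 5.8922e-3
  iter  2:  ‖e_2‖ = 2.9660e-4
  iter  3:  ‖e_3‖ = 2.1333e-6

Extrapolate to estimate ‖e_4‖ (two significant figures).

First estimate the order: p ≈ ln(‖e_3‖/‖e_2‖) / ln(‖e_2‖/‖e_1‖) = ln(2.1333e-6/2.9660e-4)/ln(2.9660e-4/5.8922e-3) = ln(0.00719252)/ln(0.0503377) ≈ 1.6510.
Then ‖e_4‖ ≈ ‖e_3‖·(‖e_3‖/‖e_2‖)^p = 2.1333e-6·(0.00719252)^1.6510 = 2.1333e-6·0.000289541 ≈ 6.177e-10.

6.2e-10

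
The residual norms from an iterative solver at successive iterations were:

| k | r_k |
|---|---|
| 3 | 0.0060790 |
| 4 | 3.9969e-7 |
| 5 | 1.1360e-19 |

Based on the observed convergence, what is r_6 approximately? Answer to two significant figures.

First estimate the order: p ≈ ln(r_5/r_4) / ln(r_4/r_3) = ln(1.1360e-19/3.9969e-7)/ln(3.9969e-7/0.0060790) = ln(2.8422e-13)/ln(6.57493e-05) ≈ 3.0000.
Then r_6 ≈ r_5·(r_5/r_4)^p = 1.1360e-19·(2.8422e-13)^3.0000 = 1.1360e-19·2.29596e-38 ≈ 2.608e-57.

2.6e-57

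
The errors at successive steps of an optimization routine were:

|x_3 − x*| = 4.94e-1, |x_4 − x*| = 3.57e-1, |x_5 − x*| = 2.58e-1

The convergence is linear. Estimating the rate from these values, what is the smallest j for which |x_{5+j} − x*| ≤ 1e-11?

74

Rate ρ ≈ |x_5 − x*|/|x_4 − x*| = 2.58e-1/3.57e-1 = 0.7227.
After j more steps, |x_{5+j} − x*| ≈ 2.58e-1·ρ^j; need ρ^j ≤ 1e-11/2.58e-1 = 3.87597e-11.
j ≥ ln(3.87597e-11)/ln(0.7227) = -23.9736/-0.32476 = 73.819.
So 74 more iterations are needed.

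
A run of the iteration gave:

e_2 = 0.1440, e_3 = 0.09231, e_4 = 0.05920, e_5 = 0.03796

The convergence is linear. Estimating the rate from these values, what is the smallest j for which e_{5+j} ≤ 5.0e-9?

Rate ρ ≈ e_5/e_4 = 0.03796/0.05920 = 0.6412.
After j more steps, e_{5+j} ≈ 0.03796·ρ^j; need ρ^j ≤ 5.0e-9/0.03796 = 1.31718e-07.
j ≥ ln(1.31718e-07)/ln(0.6412) = -15.8426/-0.44441 = 35.649.
So 36 more iterations are needed.

36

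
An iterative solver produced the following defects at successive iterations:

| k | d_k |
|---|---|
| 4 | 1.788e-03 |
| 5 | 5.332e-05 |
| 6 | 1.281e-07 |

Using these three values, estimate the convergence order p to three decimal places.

p ≈ ln(d_6/d_5) / ln(d_5/d_4)
  = ln(1.281e-07/5.332e-05) / ln(5.332e-05/1.788e-03)
  = ln(0.00240248) / ln(0.029821)
  = -6.031254 / -3.512542 ≈ 1.717062

1.717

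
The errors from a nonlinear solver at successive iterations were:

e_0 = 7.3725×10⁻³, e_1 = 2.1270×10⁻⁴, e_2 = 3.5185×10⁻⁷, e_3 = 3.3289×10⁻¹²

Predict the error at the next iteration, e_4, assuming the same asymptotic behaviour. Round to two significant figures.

First estimate the order: p ≈ ln(e_3/e_2) / ln(e_2/e_1) = ln(3.3289×10⁻¹²/3.5185×10⁻⁷)/ln(3.5185×10⁻⁷/2.1270×10⁻⁴) = ln(9.46113e-06)/ln(0.00165421) ≈ 1.8063.
Then e_4 ≈ e_3·(e_3/e_2)^p = 3.3289×10⁻¹²·(9.46113e-06)^1.8063 = 3.3289×10⁻¹²·8.41484e-10 ≈ 2.801e-21.

2.8e-21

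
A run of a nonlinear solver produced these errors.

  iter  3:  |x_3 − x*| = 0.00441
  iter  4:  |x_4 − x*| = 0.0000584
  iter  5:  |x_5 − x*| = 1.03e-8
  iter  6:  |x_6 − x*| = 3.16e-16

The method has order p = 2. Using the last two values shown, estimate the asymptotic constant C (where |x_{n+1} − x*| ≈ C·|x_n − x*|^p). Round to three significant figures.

2.98

C ≈ |x_6 − x*| / |x_5 − x*|^2
  = 3.16e-16 / (1.03e-8)^2
  = 3.16e-16 / 1.0609e-16 ≈ 2.9786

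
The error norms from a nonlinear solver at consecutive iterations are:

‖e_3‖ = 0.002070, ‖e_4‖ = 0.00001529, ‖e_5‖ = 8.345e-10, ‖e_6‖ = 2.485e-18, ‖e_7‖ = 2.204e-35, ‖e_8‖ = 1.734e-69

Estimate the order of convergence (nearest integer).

Consecutive ratios: ‖e_8‖/‖e_7‖ = 1.734e-69/2.204e-35 = 7.86751e-35, ‖e_7‖/‖e_6‖ = 2.204e-35/2.485e-18 = 8.86922e-18.
p ≈ ln(7.86751e-35)/ln(8.86922e-18) = -78.5277/-39.2639 ≈ 2.00.
So the convergence is quadratic (order 2).

2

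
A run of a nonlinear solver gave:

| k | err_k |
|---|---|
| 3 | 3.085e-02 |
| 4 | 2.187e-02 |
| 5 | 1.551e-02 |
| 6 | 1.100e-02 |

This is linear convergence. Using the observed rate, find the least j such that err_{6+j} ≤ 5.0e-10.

Rate ρ ≈ err_6/err_5 = 1.100e-02/1.551e-02 = 0.7092.
After j more steps, err_{6+j} ≈ 1.100e-02·ρ^j; need ρ^j ≤ 5.0e-10/1.100e-02 = 4.54545e-08.
j ≥ ln(4.54545e-08)/ln(0.7092) = -16.9066/-0.34362 = 49.201.
So 50 more iterations are needed.

50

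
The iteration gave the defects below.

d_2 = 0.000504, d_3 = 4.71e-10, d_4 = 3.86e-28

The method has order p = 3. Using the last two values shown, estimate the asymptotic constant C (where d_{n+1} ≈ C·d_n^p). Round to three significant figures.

3.69

C ≈ d_4 / d_3^3
  = 3.86e-28 / (4.71e-10)^3
  = 3.86e-28 / 1.04487e-28 ≈ 3.6942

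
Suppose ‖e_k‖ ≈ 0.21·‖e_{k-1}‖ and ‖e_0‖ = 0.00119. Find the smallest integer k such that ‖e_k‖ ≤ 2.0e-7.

6

After k steps, ‖e_k‖ ≈ 0.00119·0.21^k.
Need 0.21^k ≤ 2.0e-7/0.00119 = 0.000168067.
k ≥ ln(0.000168067)/ln(0.21) = -8.6911/-1.56065 = 5.569.
Smallest integer k = 6.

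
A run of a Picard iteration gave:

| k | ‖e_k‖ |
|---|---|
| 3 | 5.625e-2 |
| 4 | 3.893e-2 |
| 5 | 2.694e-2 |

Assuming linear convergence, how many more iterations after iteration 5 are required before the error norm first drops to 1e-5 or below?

Rate ρ ≈ ‖e_5‖/‖e_4‖ = 2.694e-2/3.893e-2 = 0.6920.
After j more steps, ‖e_{5+j}‖ ≈ 2.694e-2·ρ^j; need ρ^j ≤ 1e-5/2.694e-2 = 0.000371195.
j ≥ ln(0.000371195)/ln(0.6920) = -7.8988/-0.36817 = 21.454.
So 22 more iterations are needed.

22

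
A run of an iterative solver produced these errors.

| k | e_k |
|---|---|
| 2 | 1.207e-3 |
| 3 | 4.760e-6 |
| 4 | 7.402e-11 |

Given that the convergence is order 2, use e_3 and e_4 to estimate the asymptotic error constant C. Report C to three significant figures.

3.27

C ≈ e_4 / e_3^2
  = 7.402e-11 / (4.760e-6)^2
  = 7.402e-11 / 2.26576e-11 ≈ 3.2669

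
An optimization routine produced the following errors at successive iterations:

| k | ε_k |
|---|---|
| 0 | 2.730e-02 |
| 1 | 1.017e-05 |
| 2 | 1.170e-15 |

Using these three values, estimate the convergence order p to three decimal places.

2.899

p ≈ ln(ε_2/ε_1) / ln(ε_1/ε_0)
  = ln(1.170e-15/1.017e-05) / ln(1.017e-05/2.730e-02)
  = ln(1.15044e-10) / ln(0.000372527)
  = -22.885706 / -7.895201 ≈ 2.898686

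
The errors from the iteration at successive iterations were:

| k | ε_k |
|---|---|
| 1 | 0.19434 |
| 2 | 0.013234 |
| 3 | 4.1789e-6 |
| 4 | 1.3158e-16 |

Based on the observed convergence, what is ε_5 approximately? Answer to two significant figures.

4.1e-48

First estimate the order: p ≈ ln(ε_4/ε_3) / ln(ε_3/ε_2) = ln(1.3158e-16/4.1789e-6)/ln(4.1789e-6/0.013234) = ln(3.14868e-11)/ln(0.00031577) ≈ 3.0000.
Then ε_5 ≈ ε_4·(ε_4/ε_3)^p = 1.3158e-16·(3.14868e-11)^3.0000 = 1.3158e-16·3.12166e-32 ≈ 4.107e-48.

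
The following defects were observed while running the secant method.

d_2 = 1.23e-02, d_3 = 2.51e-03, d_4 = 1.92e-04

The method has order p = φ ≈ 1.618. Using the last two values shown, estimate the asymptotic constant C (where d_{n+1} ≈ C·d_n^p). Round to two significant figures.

C ≈ d_4 / d_3^1.618
  = 1.92e-04 / (2.51e-03)^1.618
  = 1.92e-04 / 6.204e-05 ≈ 3.0948

3.1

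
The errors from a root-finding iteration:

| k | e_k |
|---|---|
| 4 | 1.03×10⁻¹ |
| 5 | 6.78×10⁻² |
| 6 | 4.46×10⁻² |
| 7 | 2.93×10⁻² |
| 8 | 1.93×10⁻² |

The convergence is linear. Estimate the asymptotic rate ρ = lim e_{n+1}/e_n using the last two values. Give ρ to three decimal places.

ρ ≈ e_8/e_7 = 1.93×10⁻²/2.93×10⁻² = 0.65870

0.659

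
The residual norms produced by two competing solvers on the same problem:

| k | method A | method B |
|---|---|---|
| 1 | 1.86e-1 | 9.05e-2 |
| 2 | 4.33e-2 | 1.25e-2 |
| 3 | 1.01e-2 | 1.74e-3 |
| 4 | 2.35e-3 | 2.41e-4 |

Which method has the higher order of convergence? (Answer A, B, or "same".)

Method A: p ≈ ln(2.35e-3/1.01e-2)/ln(1.01e-2/4.33e-2) ≈ 1.00.
Method B: p ≈ ln(2.41e-4/1.74e-3)/ln(1.74e-3/1.25e-2) ≈ 1.00.
Both orders ≈ 1.0 — effectively the same.

same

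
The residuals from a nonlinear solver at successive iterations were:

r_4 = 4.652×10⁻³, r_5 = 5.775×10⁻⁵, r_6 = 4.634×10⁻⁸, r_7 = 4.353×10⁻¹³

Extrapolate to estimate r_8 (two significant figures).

First estimate the order: p ≈ ln(r_7/r_6) / ln(r_6/r_5) = ln(4.353×10⁻¹³/4.634×10⁻⁸)/ln(4.634×10⁻⁸/5.775×10⁻⁵) = ln(9.39361e-06)/ln(0.000802424) ≈ 1.6240.
Then r_8 ≈ r_7·(r_7/r_6)^p = 4.353×10⁻¹³·(9.39361e-06)^1.6240 = 4.353×10⁻¹³·6.85299e-09 ≈ 2.983e-21.

3.0e-21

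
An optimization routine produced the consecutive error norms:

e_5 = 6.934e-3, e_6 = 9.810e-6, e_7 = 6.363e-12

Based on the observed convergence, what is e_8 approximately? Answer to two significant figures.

2.3e-25

First estimate the order: p ≈ ln(e_7/e_6) / ln(e_6/e_5) = ln(6.363e-12/9.810e-6)/ln(9.810e-6/6.934e-3) = ln(6.48624e-07)/ln(0.00141477) ≈ 2.1718.
Then e_8 ≈ e_7·(e_7/e_6)^p = 6.363e-12·(6.48624e-07)^2.1718 = 6.363e-12·3.6382e-14 ≈ 2.315e-25.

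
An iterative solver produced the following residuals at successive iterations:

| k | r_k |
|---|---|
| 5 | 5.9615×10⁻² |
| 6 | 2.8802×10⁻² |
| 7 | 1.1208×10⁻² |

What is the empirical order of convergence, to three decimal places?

p ≈ ln(r_7/r_6) / ln(r_6/r_5)
  = ln(1.1208×10⁻²/2.8802×10⁻²) / ln(2.8802×10⁻²/5.9615×10⁻²)
  = ln(0.38914) / ln(0.483133)
  = -0.943816 / -0.727463 ≈ 1.297408

1.297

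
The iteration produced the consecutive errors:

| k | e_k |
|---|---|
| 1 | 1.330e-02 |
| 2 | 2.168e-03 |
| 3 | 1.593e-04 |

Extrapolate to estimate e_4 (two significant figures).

3.7e-6

First estimate the order: p ≈ ln(e_3/e_2) / ln(e_2/e_1) = ln(1.593e-04/2.168e-03)/ln(2.168e-03/1.330e-02) = ln(0.0734779)/ln(0.163008) ≈ 1.4393.
Then e_4 ≈ e_3·(e_3/e_2)^p = 1.593e-04·(0.0734779)^1.4393 = 1.593e-04·0.0233378 ≈ 3.718e-06.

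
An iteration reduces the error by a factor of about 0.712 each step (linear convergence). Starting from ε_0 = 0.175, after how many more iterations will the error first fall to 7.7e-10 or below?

After k steps, ε_k ≈ 0.175·0.712^k.
Need 0.712^k ≤ 7.7e-10/0.175 = 4.4e-09.
k ≥ ln(4.4e-09)/ln(0.712) = -19.2417/-0.33968 = 56.647.
Smallest integer k = 57.

57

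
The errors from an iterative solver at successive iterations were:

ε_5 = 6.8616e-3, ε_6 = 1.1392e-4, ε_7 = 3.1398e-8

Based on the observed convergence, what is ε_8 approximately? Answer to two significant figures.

2.4e-15

First estimate the order: p ≈ ln(ε_7/ε_6) / ln(ε_6/ε_5) = ln(3.1398e-8/1.1392e-4)/ln(1.1392e-4/6.8616e-3) = ln(0.000275614)/ln(0.0166025) ≈ 2.0000.
Then ε_8 ≈ ε_7·(ε_7/ε_6)^p = 3.1398e-8·(0.000275614)^2.0000 = 3.1398e-8·7.59631e-08 ≈ 2.385e-15.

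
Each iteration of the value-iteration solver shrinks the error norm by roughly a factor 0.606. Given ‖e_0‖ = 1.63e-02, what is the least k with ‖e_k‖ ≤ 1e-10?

38

After k steps, ‖e_k‖ ≈ 1.63e-02·0.606^k.
Need 0.606^k ≤ 1e-10/1.63e-02 = 6.13497e-09.
k ≥ ln(6.13497e-09)/ln(0.606) = -18.9093/-0.50088 = 37.752.
Smallest integer k = 38.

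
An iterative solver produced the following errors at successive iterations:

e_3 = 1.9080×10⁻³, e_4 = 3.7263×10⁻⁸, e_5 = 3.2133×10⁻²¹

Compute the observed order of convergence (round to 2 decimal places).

p ≈ ln(e_5/e_4) / ln(e_4/e_3)
  = ln(3.2133×10⁻²¹/3.7263×10⁻⁸) / ln(3.7263×10⁻⁸/1.9080×10⁻³)
  = ln(8.6233e-14) / ln(1.95299e-05)
  = -30.08172 / -10.84356 ≈ 2.77416

2.77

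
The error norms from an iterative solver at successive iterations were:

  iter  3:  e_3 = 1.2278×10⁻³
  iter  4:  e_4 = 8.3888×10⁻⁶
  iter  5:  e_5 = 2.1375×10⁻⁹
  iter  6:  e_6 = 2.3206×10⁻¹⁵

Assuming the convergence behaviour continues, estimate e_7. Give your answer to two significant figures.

First estimate the order: p ≈ ln(e_6/e_5) / ln(e_5/e_4) = ln(2.3206×10⁻¹⁵/2.1375×10⁻⁹)/ln(2.1375×10⁻⁹/8.3888×10⁻⁶) = ln(1.08566e-06)/ln(0.000254804) ≈ 1.6596.
Then e_7 ≈ e_6·(e_6/e_5)^p = 2.3206×10⁻¹⁵·(1.08566e-06)^1.6596 = 2.3206×10⁻¹⁵·1.26368e-10 ≈ 2.932e-25.

2.9e-25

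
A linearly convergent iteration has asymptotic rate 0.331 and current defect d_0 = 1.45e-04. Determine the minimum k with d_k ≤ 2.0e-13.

After k steps, d_k ≈ 1.45e-04·0.331^k.
Need 0.331^k ≤ 2.0e-13/1.45e-04 = 1.37931e-09.
k ≥ ln(1.37931e-09)/ln(0.331) = -20.4017/-1.10564 = 18.452.
Smallest integer k = 19.

19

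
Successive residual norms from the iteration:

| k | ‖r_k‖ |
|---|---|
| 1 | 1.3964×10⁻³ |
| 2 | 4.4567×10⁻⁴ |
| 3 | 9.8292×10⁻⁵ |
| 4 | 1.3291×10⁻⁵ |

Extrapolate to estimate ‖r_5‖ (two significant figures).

First estimate the order: p ≈ ln(‖r_4‖/‖r_3‖) / ln(‖r_3‖/‖r_2‖) = ln(1.3291×10⁻⁵/9.8292×10⁻⁵)/ln(9.8292×10⁻⁵/4.4567×10⁻⁴) = ln(0.13522)/ln(0.220549) ≈ 1.3236.
Then ‖r_5‖ ≈ ‖r_4‖·(‖r_4‖/‖r_3‖)^p = 1.3291×10⁻⁵·(0.13522)^1.3236 = 1.3291×10⁻⁵·0.0707694 ≈ 9.406e-07.

9.4e-7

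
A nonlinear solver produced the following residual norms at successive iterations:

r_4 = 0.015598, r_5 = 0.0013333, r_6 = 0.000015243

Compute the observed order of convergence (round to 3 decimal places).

p ≈ ln(r_6/r_5) / ln(r_5/r_4)
  = ln(0.000015243/0.0013333) / ln(0.0013333/0.015598)
  = ln(0.0114325) / ln(0.0854789)
  = -4.471295 / -2.459486 ≈ 1.817979

1.818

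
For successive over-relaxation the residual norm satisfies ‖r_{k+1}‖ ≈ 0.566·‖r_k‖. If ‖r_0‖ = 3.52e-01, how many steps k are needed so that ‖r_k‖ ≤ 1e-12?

47

After k steps, ‖r_k‖ ≈ 3.52e-01·0.566^k.
Need 0.566^k ≤ 1e-12/3.52e-01 = 2.84091e-12.
k ≥ ln(2.84091e-12)/ln(0.566) = -26.5869/-0.56916 = 46.713.
Smallest integer k = 47.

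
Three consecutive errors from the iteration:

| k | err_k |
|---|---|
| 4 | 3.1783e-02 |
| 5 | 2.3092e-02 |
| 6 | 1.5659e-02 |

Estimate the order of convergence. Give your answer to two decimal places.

p ≈ ln(err_6/err_5) / ln(err_5/err_4)
  = ln(1.5659e-02/2.3092e-02) / ln(2.3092e-02/3.1783e-02)
  = ln(0.678114) / ln(0.726552)
  = -0.38844 / -0.31945 ≈ 1.21596

1.22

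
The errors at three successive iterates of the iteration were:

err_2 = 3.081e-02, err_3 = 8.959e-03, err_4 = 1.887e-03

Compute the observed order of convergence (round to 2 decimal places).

p ≈ ln(err_4/err_3) / ln(err_3/err_2)
  = ln(1.887e-03/8.959e-03) / ln(8.959e-03/3.081e-02)
  = ln(0.210626) / ln(0.290782)
  = -1.55767 / -1.23518 ≈ 1.26109

1.26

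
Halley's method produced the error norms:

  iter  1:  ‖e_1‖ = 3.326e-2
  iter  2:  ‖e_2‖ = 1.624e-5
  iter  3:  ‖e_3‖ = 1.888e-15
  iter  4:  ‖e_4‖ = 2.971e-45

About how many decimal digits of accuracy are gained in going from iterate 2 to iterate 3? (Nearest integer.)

Digits gained ≈ log₁₀(‖e_2‖/‖e_3‖) = log₁₀(1.624e-5/1.888e-15) = log₁₀(8.60169e+09) ≈ 9.935.

10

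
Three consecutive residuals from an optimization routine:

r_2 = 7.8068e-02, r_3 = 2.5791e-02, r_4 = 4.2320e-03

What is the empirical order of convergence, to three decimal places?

1.632

p ≈ ln(r_4/r_3) / ln(r_3/r_2)
  = ln(4.2320e-03/2.5791e-02) / ln(2.5791e-02/7.8068e-02)
  = ln(0.164088) / ln(0.330366)
  = -1.807352 / -1.107554 ≈ 1.631841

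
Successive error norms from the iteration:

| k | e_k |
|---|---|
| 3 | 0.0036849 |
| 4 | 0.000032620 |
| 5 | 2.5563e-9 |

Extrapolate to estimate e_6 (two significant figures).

First estimate the order: p ≈ ln(e_5/e_4) / ln(e_4/e_3) = ln(2.5563e-9/0.000032620)/ln(0.000032620/0.0036849) = ln(7.8366e-05)/ln(0.00885234) ≈ 2.0000.
Then e_6 ≈ e_5·(e_5/e_4)^p = 2.5563e-9·(7.8366e-05)^2.0000 = 2.5563e-9·6.14123e-09 ≈ 1.57e-17.

1.6e-17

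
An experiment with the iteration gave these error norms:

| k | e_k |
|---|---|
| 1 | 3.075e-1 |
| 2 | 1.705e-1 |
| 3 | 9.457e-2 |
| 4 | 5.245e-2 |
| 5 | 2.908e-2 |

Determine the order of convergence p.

1

Consecutive ratios: e_5/e_4 = 2.908e-2/5.245e-2 = 0.554433, e_4/e_3 = 5.245e-2/9.457e-2 = 0.554616.
p ≈ ln(0.554433)/ln(0.554616) = -0.5898/-0.5895 ≈ 1.00.
So the convergence is linear (order 1).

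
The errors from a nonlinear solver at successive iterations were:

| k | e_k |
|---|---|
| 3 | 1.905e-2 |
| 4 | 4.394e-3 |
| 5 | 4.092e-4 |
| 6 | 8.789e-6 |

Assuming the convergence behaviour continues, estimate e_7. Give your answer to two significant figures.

1.8e-8

First estimate the order: p ≈ ln(e_6/e_5) / ln(e_5/e_4) = ln(8.789e-6/4.092e-4)/ln(4.092e-4/4.394e-3) = ln(0.0214785)/ln(0.093127) ≈ 1.6180.
Then e_7 ≈ e_6·(e_6/e_5)^p = 8.789e-6·(0.0214785)^1.6180 = 8.789e-6·0.0020007 ≈ 1.758e-08.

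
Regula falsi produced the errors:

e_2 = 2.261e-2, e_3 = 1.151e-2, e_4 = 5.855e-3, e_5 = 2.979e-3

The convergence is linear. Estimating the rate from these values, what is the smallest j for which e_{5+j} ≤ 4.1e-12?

31

Rate ρ ≈ e_5/e_4 = 2.979e-3/5.855e-3 = 0.5088.
After j more steps, e_{5+j} ≈ 2.979e-3·ρ^j; need ρ^j ≤ 4.1e-12/2.979e-3 = 1.3763e-09.
j ≥ ln(1.3763e-09)/ln(0.5088) = -20.4039/-0.67570 = 30.197.
So 31 more iterations are needed.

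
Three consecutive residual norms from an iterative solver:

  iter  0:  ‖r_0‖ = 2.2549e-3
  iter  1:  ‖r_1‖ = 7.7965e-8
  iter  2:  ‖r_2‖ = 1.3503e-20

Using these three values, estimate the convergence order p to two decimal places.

p ≈ ln(‖r_2‖/‖r_1‖) / ln(‖r_1‖/‖r_0‖)
  = ln(1.3503e-20/7.7965e-8) / ln(7.7965e-8/2.2549e-3)
  = ln(1.73193e-13) / ln(3.45758e-05)
  = -29.38437 / -10.27236 ≈ 2.86053

2.86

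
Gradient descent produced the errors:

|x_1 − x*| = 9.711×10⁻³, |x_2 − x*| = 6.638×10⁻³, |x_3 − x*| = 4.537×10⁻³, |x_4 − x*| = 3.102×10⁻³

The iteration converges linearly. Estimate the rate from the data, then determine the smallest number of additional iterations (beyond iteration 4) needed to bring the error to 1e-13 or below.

64

Rate ρ ≈ |x_4 − x*|/|x_3 − x*| = 3.102×10⁻³/4.537×10⁻³ = 0.6837.
After j more steps, |x_{4+j} − x*| ≈ 3.102×10⁻³·ρ^j; need ρ^j ≤ 1e-13/3.102×10⁻³ = 3.22373e-11.
j ≥ ln(3.22373e-11)/ln(0.6837) = -24.1579/-0.38024 = 63.533.
So 64 more iterations are needed.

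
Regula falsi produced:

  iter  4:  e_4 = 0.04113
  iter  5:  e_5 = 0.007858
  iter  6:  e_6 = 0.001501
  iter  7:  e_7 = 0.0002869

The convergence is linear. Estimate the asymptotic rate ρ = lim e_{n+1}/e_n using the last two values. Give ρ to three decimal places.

0.191

ρ ≈ e_7/e_6 = 0.0002869/0.001501 = 0.19114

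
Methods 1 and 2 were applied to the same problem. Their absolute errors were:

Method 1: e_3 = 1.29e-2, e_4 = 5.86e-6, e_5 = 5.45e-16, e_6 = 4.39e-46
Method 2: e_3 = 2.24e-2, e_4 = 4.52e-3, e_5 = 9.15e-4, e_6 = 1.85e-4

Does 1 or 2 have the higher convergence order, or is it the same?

1

Method 1: p ≈ ln(4.39e-46/5.45e-16)/ln(5.45e-16/5.86e-6) ≈ 3.00.
Method 2: p ≈ ln(1.85e-4/9.15e-4)/ln(9.15e-4/4.52e-3) ≈ 1.00.
Method 1 has the higher order (≈3.0 vs ≈1.0).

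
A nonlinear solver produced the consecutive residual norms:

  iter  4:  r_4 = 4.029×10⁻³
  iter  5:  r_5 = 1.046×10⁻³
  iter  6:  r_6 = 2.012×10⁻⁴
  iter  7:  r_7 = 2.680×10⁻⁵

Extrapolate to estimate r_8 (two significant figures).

2.3e-6

First estimate the order: p ≈ ln(r_7/r_6) / ln(r_6/r_5) = ln(2.680×10⁻⁵/2.012×10⁻⁴)/ln(2.012×10⁻⁴/1.046×10⁻³) = ln(0.133201)/ln(0.192352) ≈ 1.2229.
Then r_8 ≈ r_7·(r_7/r_6)^p = 2.680×10⁻⁵·(0.133201)^1.2229 = 2.680×10⁻⁵·0.0849885 ≈ 2.278e-06.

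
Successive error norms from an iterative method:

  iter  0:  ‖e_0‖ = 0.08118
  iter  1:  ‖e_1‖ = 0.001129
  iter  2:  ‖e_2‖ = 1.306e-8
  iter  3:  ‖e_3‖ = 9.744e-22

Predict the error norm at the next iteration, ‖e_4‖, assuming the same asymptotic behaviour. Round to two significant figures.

First estimate the order: p ≈ ln(‖e_3‖/‖e_2‖) / ln(‖e_2‖/‖e_1‖) = ln(9.744e-22/1.306e-8)/ln(1.306e-8/0.001129) = ln(7.46095e-14)/ln(1.15678e-05) ≈ 2.6591.
Then ‖e_4‖ ≈ ‖e_3‖·(‖e_3‖/‖e_2‖)^p = 9.744e-22·(7.46095e-14)^2.6591 = 9.744e-22·1.24007e-35 ≈ 1.208e-56.

1.2e-56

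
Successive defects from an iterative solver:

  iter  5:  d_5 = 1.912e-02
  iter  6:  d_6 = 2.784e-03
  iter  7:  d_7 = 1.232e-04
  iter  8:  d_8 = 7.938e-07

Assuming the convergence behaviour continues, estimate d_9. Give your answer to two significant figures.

2.3e-10

First estimate the order: p ≈ ln(d_8/d_7) / ln(d_7/d_6) = ln(7.938e-07/1.232e-04)/ln(1.232e-04/2.784e-03) = ln(0.00644318)/ln(0.0442529) ≈ 1.6180.
Then d_9 ≈ d_8·(d_8/d_7)^p = 7.938e-07·(0.00644318)^1.6180 = 7.938e-07·0.000285183 ≈ 2.264e-10.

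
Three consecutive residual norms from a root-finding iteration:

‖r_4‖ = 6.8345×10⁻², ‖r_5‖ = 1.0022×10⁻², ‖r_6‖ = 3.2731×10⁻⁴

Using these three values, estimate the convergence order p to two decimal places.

p ≈ ln(‖r_6‖/‖r_5‖) / ln(‖r_5‖/‖r_4‖)
  = ln(3.2731×10⁻⁴/1.0022×10⁻²) / ln(1.0022×10⁻²/6.8345×10⁻²)
  = ln(0.0326591) / ln(0.146638)
  = -3.42163 / -1.91979 ≈ 1.78229

1.78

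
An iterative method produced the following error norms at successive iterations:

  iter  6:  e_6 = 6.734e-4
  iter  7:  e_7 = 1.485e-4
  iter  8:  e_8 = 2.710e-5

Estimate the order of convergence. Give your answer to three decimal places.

p ≈ ln(e_8/e_7) / ln(e_7/e_6)
  = ln(2.710e-5/1.485e-4) / ln(1.485e-4/6.734e-4)
  = ln(0.182492) / ln(0.220523)
  = -1.701049 / -1.511753 ≈ 1.125216

1.125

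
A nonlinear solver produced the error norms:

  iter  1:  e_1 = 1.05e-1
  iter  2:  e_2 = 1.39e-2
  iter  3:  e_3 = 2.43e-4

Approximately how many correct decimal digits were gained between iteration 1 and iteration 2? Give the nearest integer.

1

Digits gained ≈ log₁₀(e_1/e_2) = log₁₀(1.05e-1/1.39e-2) = log₁₀(7.55396) ≈ 0.878.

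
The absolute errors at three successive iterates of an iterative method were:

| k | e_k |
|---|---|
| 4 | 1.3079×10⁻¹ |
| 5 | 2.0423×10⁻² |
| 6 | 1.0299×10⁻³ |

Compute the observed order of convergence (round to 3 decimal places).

p ≈ ln(e_6/e_5) / ln(e_5/e_4)
  = ln(1.0299×10⁻³/2.0423×10⁻²) / ln(2.0423×10⁻²/1.3079×10⁻¹)
  = ln(0.0504284) / ln(0.156151)
  = -2.987201 / -1.856932 ≈ 1.608675

1.609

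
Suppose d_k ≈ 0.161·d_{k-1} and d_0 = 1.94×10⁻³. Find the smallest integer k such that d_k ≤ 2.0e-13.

13

After k steps, d_k ≈ 1.94×10⁻³·0.161^k.
Need 0.161^k ≤ 2.0e-13/1.94×10⁻³ = 1.03093e-10.
k ≥ ln(1.03093e-10)/ln(0.161) = -22.9954/-1.82635 = 12.591.
Smallest integer k = 13.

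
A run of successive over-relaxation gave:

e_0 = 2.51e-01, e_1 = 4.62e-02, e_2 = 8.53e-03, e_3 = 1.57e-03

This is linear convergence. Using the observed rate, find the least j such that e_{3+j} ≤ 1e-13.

Rate ρ ≈ e_3/e_2 = 1.57e-03/8.53e-03 = 0.1841.
After j more steps, e_{3+j} ≈ 1.57e-03·ρ^j; need ρ^j ≤ 1e-13/1.57e-03 = 6.36943e-11.
j ≥ ln(6.36943e-11)/ln(0.1841) = -23.4769/-1.69228 = 13.873.
So 14 more iterations are needed.

14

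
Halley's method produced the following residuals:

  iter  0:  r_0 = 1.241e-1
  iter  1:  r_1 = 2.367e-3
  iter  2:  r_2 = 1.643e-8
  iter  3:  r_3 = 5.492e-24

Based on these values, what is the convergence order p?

Consecutive ratios: r_3/r_2 = 5.492e-24/1.643e-8 = 3.34267e-16, r_2/r_1 = 1.643e-8/2.367e-3 = 6.94128e-06.
p ≈ ln(3.34267e-16)/ln(6.94128e-06) = -35.6346/-11.8780 ≈ 3.00.
So the convergence is cubic (order 3).

3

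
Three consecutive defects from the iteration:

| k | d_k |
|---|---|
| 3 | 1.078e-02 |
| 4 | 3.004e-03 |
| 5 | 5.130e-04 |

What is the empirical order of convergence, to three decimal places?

1.383

p ≈ ln(d_5/d_4) / ln(d_4/d_3)
  = ln(5.130e-04/3.004e-03) / ln(3.004e-03/1.078e-02)
  = ln(0.170772) / ln(0.278664)
  = -1.767426 / -1.277749 ≈ 1.383234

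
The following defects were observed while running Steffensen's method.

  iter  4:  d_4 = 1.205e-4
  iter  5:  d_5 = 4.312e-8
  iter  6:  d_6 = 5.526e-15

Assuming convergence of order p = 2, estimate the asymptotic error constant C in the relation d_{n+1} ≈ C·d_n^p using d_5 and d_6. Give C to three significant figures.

2.97

C ≈ d_6 / d_5^2
  = 5.526e-15 / (4.312e-8)^2
  = 5.526e-15 / 1.85933e-15 ≈ 2.972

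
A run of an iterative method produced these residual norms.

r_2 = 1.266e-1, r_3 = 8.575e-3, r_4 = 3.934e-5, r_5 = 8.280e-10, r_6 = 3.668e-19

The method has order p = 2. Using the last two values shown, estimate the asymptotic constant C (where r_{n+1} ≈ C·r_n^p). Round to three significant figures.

C ≈ r_6 / r_5^2
  = 3.668e-19 / (8.280e-10)^2
  = 3.668e-19 / 6.85584e-19 ≈ 0.53502

0.535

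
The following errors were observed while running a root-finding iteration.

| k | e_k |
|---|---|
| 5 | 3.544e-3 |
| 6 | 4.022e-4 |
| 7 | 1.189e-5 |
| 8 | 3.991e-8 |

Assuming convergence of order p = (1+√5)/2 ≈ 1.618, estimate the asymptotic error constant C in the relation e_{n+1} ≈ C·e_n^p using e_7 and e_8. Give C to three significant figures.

C ≈ e_8 / e_7^1.618
  = 3.991e-8 / (1.189e-5)^1.618
  = 3.991e-8 / 1.07558e-08 ≈ 3.7105

3.71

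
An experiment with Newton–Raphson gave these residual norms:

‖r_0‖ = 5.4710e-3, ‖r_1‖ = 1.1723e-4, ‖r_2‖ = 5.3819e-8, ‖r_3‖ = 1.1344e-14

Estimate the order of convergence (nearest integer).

2

Consecutive ratios: ‖r_3‖/‖r_2‖ = 1.1344e-14/5.3819e-8 = 2.10781e-07, ‖r_2‖/‖r_1‖ = 5.3819e-8/1.1723e-4 = 0.000459089.
p ≈ ln(2.10781e-07)/ln(0.000459089) = -15.3724/-7.6863 ≈ 2.00.
So the convergence is quadratic (order 2).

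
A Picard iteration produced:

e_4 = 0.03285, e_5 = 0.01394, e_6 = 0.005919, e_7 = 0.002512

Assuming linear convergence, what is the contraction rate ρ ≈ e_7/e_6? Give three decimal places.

0.424

ρ ≈ e_7/e_6 = 0.002512/0.005919 = 0.42440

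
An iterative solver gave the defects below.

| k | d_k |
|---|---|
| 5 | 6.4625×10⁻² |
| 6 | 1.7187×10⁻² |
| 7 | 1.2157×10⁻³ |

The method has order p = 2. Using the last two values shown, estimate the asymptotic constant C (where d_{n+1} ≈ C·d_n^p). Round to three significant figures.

4.12

C ≈ d_7 / d_6^2
  = 1.2157×10⁻³ / (1.7187×10⁻²)^2
  = 1.2157×10⁻³ / 0.000295393 ≈ 4.1155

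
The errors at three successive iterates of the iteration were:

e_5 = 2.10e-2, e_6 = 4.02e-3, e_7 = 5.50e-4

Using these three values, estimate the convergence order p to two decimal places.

1.20

p ≈ ln(e_7/e_6) / ln(e_6/e_5)
  = ln(5.50e-4/4.02e-3) / ln(4.02e-3/2.10e-2)
  = ln(0.136816) / ln(0.191429)
  = -1.98912 / -1.65324 ≈ 1.20316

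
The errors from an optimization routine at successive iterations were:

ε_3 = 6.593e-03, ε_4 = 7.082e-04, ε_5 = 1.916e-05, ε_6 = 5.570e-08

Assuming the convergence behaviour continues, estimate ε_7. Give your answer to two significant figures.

4.4e-12

First estimate the order: p ≈ ln(ε_6/ε_5) / ln(ε_5/ε_4) = ln(5.570e-08/1.916e-05)/ln(1.916e-05/7.082e-04) = ln(0.0029071)/ln(0.0270545) ≈ 1.6179.
Then ε_7 ≈ ε_6·(ε_6/ε_5)^p = 5.570e-08·(0.0029071)^1.6179 = 5.570e-08·7.87285e-05 ≈ 4.385e-12.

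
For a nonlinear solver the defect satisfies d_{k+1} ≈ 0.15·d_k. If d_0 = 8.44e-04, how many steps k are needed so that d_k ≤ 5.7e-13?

After k steps, d_k ≈ 8.44e-04·0.15^k.
Need 0.15^k ≤ 5.7e-13/8.44e-04 = 6.75355e-10.
k ≥ ln(6.75355e-10)/ln(0.15) = -21.1158/-1.89712 = 11.130.
Smallest integer k = 12.

12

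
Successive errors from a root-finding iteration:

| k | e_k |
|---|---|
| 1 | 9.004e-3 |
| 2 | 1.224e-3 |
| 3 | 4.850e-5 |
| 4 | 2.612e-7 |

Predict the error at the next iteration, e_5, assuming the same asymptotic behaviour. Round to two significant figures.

First estimate the order: p ≈ ln(e_4/e_3) / ln(e_3/e_2) = ln(2.612e-7/4.850e-5)/ln(4.850e-5/1.224e-3) = ln(0.00538557)/ln(0.0396242) ≈ 1.6182.
Then e_5 ≈ e_4·(e_4/e_3)^p = 2.612e-7·(0.00538557)^1.6182 = 2.612e-7·0.000213147 ≈ 5.567e-11.

5.6e-11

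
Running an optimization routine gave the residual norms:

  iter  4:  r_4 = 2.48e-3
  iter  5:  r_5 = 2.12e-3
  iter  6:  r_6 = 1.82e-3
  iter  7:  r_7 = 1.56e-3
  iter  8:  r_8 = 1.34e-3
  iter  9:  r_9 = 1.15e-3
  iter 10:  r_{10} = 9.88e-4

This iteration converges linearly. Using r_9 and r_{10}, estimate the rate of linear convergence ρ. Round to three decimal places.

ρ ≈ r_{10}/r_9 = 9.88e-4/1.15e-3 = 0.85913

0.859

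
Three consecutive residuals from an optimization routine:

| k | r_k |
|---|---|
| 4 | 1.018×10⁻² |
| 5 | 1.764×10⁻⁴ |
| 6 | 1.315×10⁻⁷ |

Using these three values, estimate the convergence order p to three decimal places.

p ≈ ln(r_6/r_5) / ln(r_5/r_4)
  = ln(1.315×10⁻⁷/1.764×10⁻⁴) / ln(1.764×10⁻⁴/1.018×10⁻²)
  = ln(0.000745465) / ln(0.0173281)
  = -7.201502 / -4.055426 ≈ 1.775770

1.776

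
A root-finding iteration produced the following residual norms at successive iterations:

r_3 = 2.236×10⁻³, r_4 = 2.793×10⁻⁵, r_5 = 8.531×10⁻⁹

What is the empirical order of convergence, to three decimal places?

1.847

p ≈ ln(r_5/r_4) / ln(r_4/r_3)
  = ln(8.531×10⁻⁹/2.793×10⁻⁵) / ln(2.793×10⁻⁵/2.236×10⁻³)
  = ln(0.000305442) / ln(0.0124911)
  = -8.093751 / -4.382739 ≈ 1.846734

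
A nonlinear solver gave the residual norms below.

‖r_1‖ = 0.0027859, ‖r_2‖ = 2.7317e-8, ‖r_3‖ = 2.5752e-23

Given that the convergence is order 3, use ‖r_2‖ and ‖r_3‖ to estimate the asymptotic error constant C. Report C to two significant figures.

1.3

C ≈ ‖r_3‖ / ‖r_2‖^3
  = 2.5752e-23 / (2.7317e-8)^3
  = 2.5752e-23 / 2.03845e-23 ≈ 1.2633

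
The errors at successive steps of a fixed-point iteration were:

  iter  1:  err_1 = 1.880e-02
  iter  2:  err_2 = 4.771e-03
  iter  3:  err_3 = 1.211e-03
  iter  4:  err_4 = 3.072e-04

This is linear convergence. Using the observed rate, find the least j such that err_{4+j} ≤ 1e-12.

Rate ρ ≈ err_4/err_3 = 3.072e-04/1.211e-03 = 0.2537.
After j more steps, err_{4+j} ≈ 3.072e-04·ρ^j; need ρ^j ≤ 1e-12/3.072e-04 = 3.25521e-09.
j ≥ ln(3.25521e-09)/ln(0.2537) = -19.5430/-1.37160 = 14.248.
So 15 more iterations are needed.

15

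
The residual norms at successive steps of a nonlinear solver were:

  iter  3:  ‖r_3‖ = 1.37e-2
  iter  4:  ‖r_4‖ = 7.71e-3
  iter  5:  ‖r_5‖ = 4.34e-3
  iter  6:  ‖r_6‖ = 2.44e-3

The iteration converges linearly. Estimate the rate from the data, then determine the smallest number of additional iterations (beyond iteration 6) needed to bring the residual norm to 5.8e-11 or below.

31

Rate ρ ≈ ‖r_6‖/‖r_5‖ = 2.44e-3/4.34e-3 = 0.5622.
After j more steps, ‖r_{6+j}‖ ≈ 2.44e-3·ρ^j; need ρ^j ≤ 5.8e-11/2.44e-3 = 2.37705e-08.
j ≥ ln(2.37705e-08)/ln(0.5622) = -17.5548/-0.57590 = 30.482.
So 31 more iterations are needed.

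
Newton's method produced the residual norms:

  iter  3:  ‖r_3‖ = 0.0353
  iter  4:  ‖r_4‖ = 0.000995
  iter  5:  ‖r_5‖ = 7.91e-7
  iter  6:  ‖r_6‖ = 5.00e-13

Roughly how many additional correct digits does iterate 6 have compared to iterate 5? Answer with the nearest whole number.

6

Digits gained ≈ log₁₀(‖r_5‖/‖r_6‖) = log₁₀(7.91e-7/5.00e-13) = log₁₀(1.582e+06) ≈ 6.199.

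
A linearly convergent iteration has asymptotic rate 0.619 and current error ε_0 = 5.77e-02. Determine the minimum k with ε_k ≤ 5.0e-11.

After k steps, ε_k ≈ 5.77e-02·0.619^k.
Need 0.619^k ≤ 5.0e-11/5.77e-02 = 8.66551e-10.
k ≥ ln(8.66551e-10)/ln(0.619) = -20.8665/-0.47965 = 43.504.
Smallest integer k = 44.

44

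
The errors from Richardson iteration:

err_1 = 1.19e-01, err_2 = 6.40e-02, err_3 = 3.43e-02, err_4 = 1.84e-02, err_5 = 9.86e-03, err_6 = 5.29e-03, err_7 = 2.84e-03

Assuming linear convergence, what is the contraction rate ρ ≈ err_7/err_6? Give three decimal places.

ρ ≈ err_7/err_6 = 2.84e-03/5.29e-03 = 0.53686

0.537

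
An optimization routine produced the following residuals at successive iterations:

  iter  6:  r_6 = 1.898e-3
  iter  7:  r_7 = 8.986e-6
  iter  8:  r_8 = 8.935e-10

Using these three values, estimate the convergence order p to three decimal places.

1.722

p ≈ ln(r_8/r_7) / ln(r_7/r_6)
  = ln(8.935e-10/8.986e-6) / ln(8.986e-6/1.898e-3)
  = ln(9.94325e-05) / ln(0.00473446)
  = -9.216032 / -5.352888 ≈ 1.721693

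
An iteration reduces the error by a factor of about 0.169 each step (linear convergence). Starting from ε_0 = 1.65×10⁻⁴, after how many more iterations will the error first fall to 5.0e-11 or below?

9

After k steps, ε_k ≈ 1.65×10⁻⁴·0.169^k.
Need 0.169^k ≤ 5.0e-11/1.65×10⁻⁴ = 3.0303e-07.
k ≥ ln(3.0303e-07)/ln(0.169) = -15.0094/-1.77786 = 8.442.
Smallest integer k = 9.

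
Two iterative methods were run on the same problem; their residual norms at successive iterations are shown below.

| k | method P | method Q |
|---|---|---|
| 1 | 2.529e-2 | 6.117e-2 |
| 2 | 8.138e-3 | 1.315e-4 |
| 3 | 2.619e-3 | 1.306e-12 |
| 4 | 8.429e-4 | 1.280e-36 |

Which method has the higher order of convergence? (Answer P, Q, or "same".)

Q

Method P: p ≈ ln(8.429e-4/2.619e-3)/ln(2.619e-3/8.138e-3) ≈ 1.00.
Method Q: p ≈ ln(1.280e-36/1.306e-12)/ln(1.306e-12/1.315e-4) ≈ 3.00.
Method Q has the higher order (≈3.0 vs ≈1.0).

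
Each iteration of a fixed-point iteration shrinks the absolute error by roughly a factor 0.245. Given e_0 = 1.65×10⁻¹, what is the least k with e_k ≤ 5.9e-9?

13

After k steps, e_k ≈ 1.65×10⁻¹·0.245^k.
Need 0.245^k ≤ 5.9e-9/1.65×10⁻¹ = 3.57576e-08.
k ≥ ln(3.57576e-08)/ln(0.245) = -17.1465/-1.40650 = 12.191.
Smallest integer k = 13.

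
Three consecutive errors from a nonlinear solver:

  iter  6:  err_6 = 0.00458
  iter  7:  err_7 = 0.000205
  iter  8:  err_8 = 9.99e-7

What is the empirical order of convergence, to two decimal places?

1.71

p ≈ ln(err_8/err_7) / ln(err_7/err_6)
  = ln(9.99e-7/0.000205) / ln(0.000205/0.00458)
  = ln(0.00487317) / ln(0.0447598)
  = -5.32401 / -3.10644 ≈ 1.71386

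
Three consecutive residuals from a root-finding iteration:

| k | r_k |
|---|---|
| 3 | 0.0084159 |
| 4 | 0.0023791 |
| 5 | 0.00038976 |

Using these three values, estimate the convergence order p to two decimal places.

1.43

p ≈ ln(r_5/r_4) / ln(r_4/r_3)
  = ln(0.00038976/0.0023791) / ln(0.0023791/0.0084159)
  = ln(0.163827) / ln(0.282691)
  = -1.80894 / -1.26340 ≈ 1.43180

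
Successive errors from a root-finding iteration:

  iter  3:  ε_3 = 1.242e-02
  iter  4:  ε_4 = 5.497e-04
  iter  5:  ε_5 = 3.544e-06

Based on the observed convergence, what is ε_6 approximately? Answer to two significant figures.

First estimate the order: p ≈ ln(ε_5/ε_4) / ln(ε_4/ε_3) = ln(3.544e-06/5.497e-04)/ln(5.497e-04/1.242e-02) = ln(0.00644715)/ln(0.0442593) ≈ 1.6179.
Then ε_6 ≈ ε_5·(ε_5/ε_4)^p = 3.544e-06·(0.00644715)^1.6179 = 3.544e-06·0.000285612 ≈ 1.012e-09.

1.0e-9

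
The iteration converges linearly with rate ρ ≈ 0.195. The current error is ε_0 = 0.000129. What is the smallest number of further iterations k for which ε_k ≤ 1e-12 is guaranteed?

After k steps, ε_k ≈ 0.000129·0.195^k.
Need 0.195^k ≤ 1e-12/0.000129 = 7.75194e-09.
k ≥ ln(7.75194e-09)/ln(0.195) = -18.6753/-1.63476 = 11.424.
Smallest integer k = 12.

12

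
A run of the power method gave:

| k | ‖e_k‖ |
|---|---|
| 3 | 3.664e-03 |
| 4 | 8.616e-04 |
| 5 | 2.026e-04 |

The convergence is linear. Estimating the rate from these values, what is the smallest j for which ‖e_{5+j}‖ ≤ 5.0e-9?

8

Rate ρ ≈ ‖e_5‖/‖e_4‖ = 2.026e-04/8.616e-04 = 0.2351.
After j more steps, ‖e_{5+j}‖ ≈ 2.026e-04·ρ^j; need ρ^j ≤ 5.0e-9/2.026e-04 = 2.46792e-05.
j ≥ ln(2.46792e-05)/ln(0.2351) = -10.6095/-1.44774 = 7.328.
So 8 more iterations are needed.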